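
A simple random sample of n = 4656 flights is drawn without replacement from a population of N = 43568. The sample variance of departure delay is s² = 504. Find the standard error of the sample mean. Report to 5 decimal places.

Under SRS without replacement, Var(ȳ) = (1 − f)·s²/n with f = n/N = 4656/43568 = 0.10686743.
Var(ȳ) = (1 − 0.10686743)·504/4656 = 0.89313257·0.10824742 = 0.096679299.
SE(ȳ) = √(0.096679299) = 0.31093.

0.31093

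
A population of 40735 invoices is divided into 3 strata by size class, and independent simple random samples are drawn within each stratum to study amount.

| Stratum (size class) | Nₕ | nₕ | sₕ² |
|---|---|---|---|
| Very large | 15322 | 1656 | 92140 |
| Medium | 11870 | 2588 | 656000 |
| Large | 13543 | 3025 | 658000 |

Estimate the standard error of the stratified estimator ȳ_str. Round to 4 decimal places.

Var(ȳ_str) = Σₕ Wₕ²(1 − fₕ)sₕ²/nₕ with Wₕ = Nₕ/N, N = 40735.
Very large: Wₕ = 0.37613846; term = 0.37613846²·(1 − 0.10807989)·92140/1656 = 7.0211671.
Medium: Wₕ = 0.29139561; term = 0.29139561²·(1 − 0.21802864)·656000/2588 = 16.830476.
Large: Wₕ = 0.33246594; term = 0.33246594²·(1 − 0.22336262)·658000/3025 = 18.672958.
Sum = 42.524601.
SE = √(42.524601) = 6.5211.

6.5211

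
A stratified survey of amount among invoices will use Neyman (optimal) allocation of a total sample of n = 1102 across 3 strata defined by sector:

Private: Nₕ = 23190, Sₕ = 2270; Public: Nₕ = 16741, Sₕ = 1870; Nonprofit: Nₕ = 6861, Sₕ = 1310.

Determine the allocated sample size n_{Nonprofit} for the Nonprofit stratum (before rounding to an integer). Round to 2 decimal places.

106.58

Neyman allocation: nₕ = n·NₕSₕ / Σⱼ NⱼSⱼ.
Σ NⱼSⱼ = 23190·2270 + 16741·1870 + 6861·1310 = 9.293488 × 10^7.
n_{Nonprofit} = 1102·6861·1310 / (9.293488 × 10^7) = 106.58.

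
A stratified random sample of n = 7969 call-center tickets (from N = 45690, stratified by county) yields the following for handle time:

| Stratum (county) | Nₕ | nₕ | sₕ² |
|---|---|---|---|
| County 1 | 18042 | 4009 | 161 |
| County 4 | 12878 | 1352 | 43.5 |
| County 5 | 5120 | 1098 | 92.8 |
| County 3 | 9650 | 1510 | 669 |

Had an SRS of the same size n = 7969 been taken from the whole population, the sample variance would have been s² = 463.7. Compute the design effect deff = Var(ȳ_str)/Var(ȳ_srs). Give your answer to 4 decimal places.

Var(ȳ_str) = Σ Wₕ²(1−fₕ)sₕ²/nₕ with Wₕ = Nₕ/45690:
  County 1: (18042/45690)²·(1−4009/18042)·161/4009 = 0.0048706027
  County 4: (12878/45690)²·(1−1352/12878)·43.5/1352 = 0.0022876906
  County 5: (5120/45690)²·(1−1098/5120)·92.8/1098 = 8.3371065 × 10^-4
  County 3: (9650/45690)²·(1−1510/9650)·669/1510 = 0.016670882
  → Var(ȳ_str) = 0.024662886.
Var(ȳ_srs) = (1 − 7969/45690)·463.7/7969 = 0.048039149.
deff = 0.024662886 / 0.048039149 = 0.5134.

0.5134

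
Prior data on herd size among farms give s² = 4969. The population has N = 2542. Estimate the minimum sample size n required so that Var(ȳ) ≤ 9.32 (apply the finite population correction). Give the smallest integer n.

441

Without fpc, n₀ = s²/D = 4969/9.32 = 533.1545.
With fpc, (1 − n/N)·s²/n ≤ D requires n ≥ n₀/(1 + n₀/N) = 533.1545/(1 + 533.1545/2542) = 440.7189.
Rounding up, n = 441.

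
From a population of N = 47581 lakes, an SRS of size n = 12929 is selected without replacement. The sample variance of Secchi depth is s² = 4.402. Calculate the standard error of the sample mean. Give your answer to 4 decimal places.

Under SRS without replacement, Var(ȳ) = (1 − f)·s²/n with f = n/N = 12929/47581 = 0.27172611.
Var(ȳ) = (1 − 0.27172611)·4.402/12929 = 0.72827389·3.404749 × 10^-4 = 2.4795898 × 10^-4.
SE(ȳ) = √(2.4795898 × 10^-4) = 0.0157.

0.0157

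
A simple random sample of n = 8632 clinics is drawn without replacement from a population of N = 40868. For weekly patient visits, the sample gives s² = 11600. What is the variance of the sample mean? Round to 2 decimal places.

1.06

Under SRS without replacement, Var(ȳ) = (1 − f)·s²/n with f = n/N = 8632/40868 = 0.21121660.
Var(ȳ) = (1 − 0.21121660)·11600/8632 = 0.78878340·1.3438369 = 1.0599962.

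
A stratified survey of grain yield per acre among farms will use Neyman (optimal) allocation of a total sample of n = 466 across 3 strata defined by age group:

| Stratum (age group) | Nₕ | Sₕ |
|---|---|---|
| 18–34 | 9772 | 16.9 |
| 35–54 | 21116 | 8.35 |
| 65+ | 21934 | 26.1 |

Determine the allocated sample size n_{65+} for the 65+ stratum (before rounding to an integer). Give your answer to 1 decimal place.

291.9

Neyman allocation: nₕ = n·NₕSₕ / Σⱼ NⱼSⱼ.
Σ NⱼSⱼ = 9772·16.9 + 21116·8.35 + 21934·26.1 = 913942.8.
n_{65+} = 466·21934·26.1 / 913942.8 = 291.9.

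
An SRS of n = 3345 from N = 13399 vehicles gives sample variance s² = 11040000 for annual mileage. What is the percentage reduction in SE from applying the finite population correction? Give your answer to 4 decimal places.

f = n/N = 3345/13399 = 0.24964550.
SE_no-fpc = √(s²/n) = 57.449529; SE_fpc = √((1−f)s²/n) = 49.764509.
Ratio = √(1−f) = 0.86623005. Reduction = 100·(1 − 0.86623005) = 13.3770%.

13.3770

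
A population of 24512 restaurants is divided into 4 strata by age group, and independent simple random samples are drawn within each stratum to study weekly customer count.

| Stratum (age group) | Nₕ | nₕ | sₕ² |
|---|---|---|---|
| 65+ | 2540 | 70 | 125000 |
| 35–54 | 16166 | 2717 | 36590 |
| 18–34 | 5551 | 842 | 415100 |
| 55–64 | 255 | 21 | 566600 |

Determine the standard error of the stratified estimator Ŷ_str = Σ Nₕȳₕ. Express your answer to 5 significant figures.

Var(Ŷ_str) = Σₕ Nₕ²(1 − fₕ)sₕ²/nₕ.
65+: 2540²·(1 − 70/2540)·125000/70 = 1.1203214 × 10^10.
35–54: 16166²·(1 − 2717/16166)·36590/2717 = 2.9279613 × 10^9.
18–34: 5551²·(1 − 842/5551)·415100/842 = 1.2886666 × 10^10.
55–64: 255²·(1 − 21/255)·566600/21 = 1.6099534 × 10^9.
Sum = 2.8627795 × 10^10.
SE = √(2.8627795 × 10^10) = 169200.

169200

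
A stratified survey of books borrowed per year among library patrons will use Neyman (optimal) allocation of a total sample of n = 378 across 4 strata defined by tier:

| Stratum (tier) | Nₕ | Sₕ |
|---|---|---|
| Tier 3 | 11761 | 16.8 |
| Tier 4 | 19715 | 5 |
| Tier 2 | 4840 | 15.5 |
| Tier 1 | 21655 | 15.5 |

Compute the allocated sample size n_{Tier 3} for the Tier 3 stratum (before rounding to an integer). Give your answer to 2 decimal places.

Neyman allocation: nₕ = n·NₕSₕ / Σⱼ NⱼSⱼ.
Σ NⱼSⱼ = 11761·16.8 + 19715·5 + 4840·15.5 + 21655·15.5 = 706832.3.
n_{Tier 3} = 378·11761·16.8 / 706832.3 = 105.66.

105.66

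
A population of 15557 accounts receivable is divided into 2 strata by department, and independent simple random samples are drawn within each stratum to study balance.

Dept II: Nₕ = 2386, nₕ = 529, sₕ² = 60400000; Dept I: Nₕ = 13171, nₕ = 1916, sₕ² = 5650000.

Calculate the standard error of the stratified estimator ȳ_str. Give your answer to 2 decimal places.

62.42

Var(ȳ_str) = Σₕ Wₕ²(1 − fₕ)sₕ²/nₕ with Wₕ = Nₕ/N, N = 15557.
Dept II: Wₕ = 0.15337147; term = 0.15337147²·(1 − 0.22170997)·60400000/529 = 2090.3158.
Dept I: Wₕ = 0.84662853; term = 0.84662853²·(1 − 0.14547111)·5650000/1916 = 1806.1985.
Sum = 3896.5143.
SE = √(3896.5143) = 62.42.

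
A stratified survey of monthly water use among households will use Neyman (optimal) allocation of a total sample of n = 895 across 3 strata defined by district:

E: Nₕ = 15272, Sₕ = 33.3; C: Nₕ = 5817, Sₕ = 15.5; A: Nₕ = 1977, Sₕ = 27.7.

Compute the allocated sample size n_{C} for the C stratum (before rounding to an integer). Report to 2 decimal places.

Neyman allocation: nₕ = n·NₕSₕ / Σⱼ NⱼSⱼ.
Σ NⱼSⱼ = 15272·33.3 + 5817·15.5 + 1977·27.7 = 653484.
n_{C} = 895·5817·15.5 / 653484 = 123.49.

123.49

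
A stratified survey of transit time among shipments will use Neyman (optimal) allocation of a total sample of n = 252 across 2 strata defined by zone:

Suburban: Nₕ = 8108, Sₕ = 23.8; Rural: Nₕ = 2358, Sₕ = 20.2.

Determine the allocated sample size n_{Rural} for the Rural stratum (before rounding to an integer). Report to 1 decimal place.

Neyman allocation: nₕ = n·NₕSₕ / Σⱼ NⱼSⱼ.
Σ NⱼSⱼ = 8108·23.8 + 2358·20.2 = 240602.
n_{Rural} = 252·2358·20.2 / 240602 = 49.9.

49.9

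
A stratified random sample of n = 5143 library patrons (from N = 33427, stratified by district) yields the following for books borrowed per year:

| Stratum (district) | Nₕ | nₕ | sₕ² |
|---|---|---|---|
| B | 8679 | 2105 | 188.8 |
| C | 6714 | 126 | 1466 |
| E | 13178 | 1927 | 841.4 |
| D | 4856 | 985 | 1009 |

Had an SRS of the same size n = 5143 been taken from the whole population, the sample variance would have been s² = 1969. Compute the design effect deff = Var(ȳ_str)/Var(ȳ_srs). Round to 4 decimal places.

Var(ȳ_str) = Σ Wₕ²(1−fₕ)sₕ²/nₕ with Wₕ = Nₕ/33427:
  B: (8679/33427)²·(1−2105/8679)·188.8/2105 = 0.004579884
  C: (6714/33427)²·(1−126/6714)·1466/126 = 0.46057838
  E: (13178/33427)²·(1−1927/13178)·841.4/1927 = 0.057938416
  D: (4856/33427)²·(1−985/4856)·1009/985 = 0.017233043
  → Var(ȳ_str) = 0.54032972.
Var(ȳ_srs) = (1 − 5143/33427)·1969/5143 = 0.323946.
deff = 0.54032972 / 0.323946 = 1.6680.

1.6680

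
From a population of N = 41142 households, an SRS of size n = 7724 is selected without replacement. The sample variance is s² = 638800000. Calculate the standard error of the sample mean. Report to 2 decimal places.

259.18

Under SRS without replacement, Var(ȳ) = (1 − f)·s²/n with f = n/N = 7724/41142 = 0.18774002.
Var(ȳ) = (1 − 0.18774002)·638800000/7724 = 0.81225998·82703.263 = 67176.55.
SE(ȳ) = √(67176.55) = 259.18.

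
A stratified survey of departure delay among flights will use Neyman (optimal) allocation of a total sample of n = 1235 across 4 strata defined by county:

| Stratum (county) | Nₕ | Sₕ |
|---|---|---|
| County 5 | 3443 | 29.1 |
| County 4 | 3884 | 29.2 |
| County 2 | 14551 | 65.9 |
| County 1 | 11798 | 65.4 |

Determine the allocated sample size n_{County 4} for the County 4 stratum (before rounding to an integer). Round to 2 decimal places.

Neyman allocation: nₕ = n·NₕSₕ / Σⱼ NⱼSⱼ.
Σ NⱼSⱼ = 3443·29.1 + 3884·29.2 + 14551·65.9 + 11798·65.4 = 1.9441042 × 10^6.
n_{County 4} = 1235·3884·29.2 / (1.9441042 × 10^6) = 72.05.

72.05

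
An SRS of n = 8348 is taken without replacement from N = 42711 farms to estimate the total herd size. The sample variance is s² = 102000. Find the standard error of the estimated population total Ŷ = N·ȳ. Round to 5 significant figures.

Var(Ŷ) = N²·Var(ȳ) = N²·(1 − n/N)·s²/n.
f = 8348/42711 = 0.19545316; Var(ȳ) = 0.80454684·102000/8348 = 9.8303519.
Var(Ŷ) = 42711² · 9.8303519 = 1.7932818 × 10^10.
SE(Ŷ) = √(1.7932818 × 10^10) = 133910.

133910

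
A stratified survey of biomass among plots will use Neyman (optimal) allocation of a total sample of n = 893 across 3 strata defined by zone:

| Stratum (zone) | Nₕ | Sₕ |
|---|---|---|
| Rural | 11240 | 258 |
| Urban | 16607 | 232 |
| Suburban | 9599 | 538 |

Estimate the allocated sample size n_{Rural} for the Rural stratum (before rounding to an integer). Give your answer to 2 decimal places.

Neyman allocation: nₕ = n·NₕSₕ / Σⱼ NⱼSⱼ.
Σ NⱼSⱼ = 11240·258 + 16607·232 + 9599·538 = 1.1917006 × 10^7.
n_{Rural} = 893·11240·258 / (1.1917006 × 10^7) = 217.31.

217.31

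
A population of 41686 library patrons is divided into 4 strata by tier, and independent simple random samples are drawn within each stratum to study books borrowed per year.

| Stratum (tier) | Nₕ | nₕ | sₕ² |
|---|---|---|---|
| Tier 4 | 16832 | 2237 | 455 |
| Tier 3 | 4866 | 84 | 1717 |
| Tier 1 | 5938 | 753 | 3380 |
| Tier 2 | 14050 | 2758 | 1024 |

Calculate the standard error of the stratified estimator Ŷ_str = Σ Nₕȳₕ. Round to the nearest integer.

Var(Ŷ_str) = Σₕ Nₕ²(1 − fₕ)sₕ²/nₕ.
Tier 4: 16832²·(1 − 2237/16832)·455/2237 = 4.9967225 × 10^7.
Tier 3: 4866²·(1 − 84/4866)·1717/84 = 4.7563377 × 10^8.
Tier 1: 5938²·(1 − 753/5938)·3380/753 = 1.3820084 × 10^8.
Tier 2: 14050²·(1 − 2758/14050)·1024/2758 = 5.8905099 × 10^7.
Sum = 7.2270693 × 10^8.
SE = √(7.2270693 × 10^8) = 26883.

26883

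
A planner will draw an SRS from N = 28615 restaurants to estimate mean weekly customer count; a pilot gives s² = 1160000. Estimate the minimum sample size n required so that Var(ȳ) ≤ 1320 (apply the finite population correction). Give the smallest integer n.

Without fpc, n₀ = s²/D = 1160000/1320 = 878.7879.
With fpc, (1 − n/N)·s²/n ≤ D requires n ≥ n₀/(1 + n₀/N) = 878.7879/(1 + 878.7879/28615) = 852.6038.
Rounding up, n = 853.

853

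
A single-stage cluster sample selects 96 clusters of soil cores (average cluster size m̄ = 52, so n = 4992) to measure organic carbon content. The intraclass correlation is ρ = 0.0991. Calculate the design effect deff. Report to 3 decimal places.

6.054

deff = 1 + (52 − 1)·0.0991 = 1 + 5.0541 = 6.0541.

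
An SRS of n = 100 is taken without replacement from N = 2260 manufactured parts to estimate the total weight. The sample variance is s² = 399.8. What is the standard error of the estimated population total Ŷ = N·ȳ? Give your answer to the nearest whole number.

4418

Var(Ŷ) = N²·Var(ȳ) = N²·(1 − n/N)·s²/n.
f = 100/2260 = 0.04424779; Var(ȳ) = 0.95575221·399.8/100 = 3.8210973.
Var(Ŷ) = 2260² · 3.8210973 = 1.9516637 × 10^7.
SE(Ŷ) = √(1.9516637 × 10^7) = 4418.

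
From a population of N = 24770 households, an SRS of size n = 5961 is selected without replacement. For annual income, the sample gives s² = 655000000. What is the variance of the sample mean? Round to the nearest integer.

Under SRS without replacement, Var(ȳ) = (1 − f)·s²/n with f = n/N = 5961/24770 = 0.24065402.
Var(ȳ) = (1 − 0.24065402)·655000000/5961 = 0.75934598·109880.89 = 83437.614.

83438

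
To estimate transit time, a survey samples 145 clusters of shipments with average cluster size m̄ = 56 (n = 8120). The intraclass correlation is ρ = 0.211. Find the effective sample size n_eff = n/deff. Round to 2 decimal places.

deff = 1 + (56 − 1)·0.211 = 1 + 11.605 = 12.605.
n_eff = 8120 / 12.605 = 644.19.

644.19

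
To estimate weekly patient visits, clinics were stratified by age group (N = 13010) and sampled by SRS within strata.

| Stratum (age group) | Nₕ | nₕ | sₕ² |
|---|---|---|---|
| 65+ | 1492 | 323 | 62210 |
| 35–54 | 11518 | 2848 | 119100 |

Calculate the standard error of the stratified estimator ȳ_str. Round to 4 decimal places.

Var(ȳ_str) = Σₕ Wₕ²(1 − fₕ)sₕ²/nₕ with Wₕ = Nₕ/N, N = 13010.
65+: Wₕ = 0.11468101; term = 0.11468101²·(1 − 0.21648794)·62210/323 = 1.9846614.
35–54: Wₕ = 0.88531899; term = 0.88531899²·(1 − 0.24726515)·119100/2848 = 24.672511.
Sum = 26.657172.
SE = √(26.657172) = 5.1631.

5.1631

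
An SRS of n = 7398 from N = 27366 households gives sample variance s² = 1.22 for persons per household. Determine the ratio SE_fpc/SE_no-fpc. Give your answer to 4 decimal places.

0.8542

f = n/N = 7398/27366 = 0.27033545.
SE_no-fpc = √(s²/n) = 0.012841707; SE_fpc = √((1−f)s²/n) = 0.010969438.
Ratio = √(1−f) = 0.85420404.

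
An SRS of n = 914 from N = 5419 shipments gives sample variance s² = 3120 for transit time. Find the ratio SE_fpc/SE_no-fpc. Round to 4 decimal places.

f = n/N = 914/5419 = 0.16866581.
SE_no-fpc = √(s²/n) = 1.847584; SE_fpc = √((1−f)s²/n) = 1.6845815.
Ratio = √(1−f) = 0.91177530.

0.9118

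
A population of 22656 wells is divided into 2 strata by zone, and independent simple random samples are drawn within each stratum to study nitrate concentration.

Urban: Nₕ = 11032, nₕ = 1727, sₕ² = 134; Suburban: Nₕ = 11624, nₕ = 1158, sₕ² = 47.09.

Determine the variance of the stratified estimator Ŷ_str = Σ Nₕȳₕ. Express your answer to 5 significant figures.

Var(Ŷ_str) = Σₕ Nₕ²(1 − fₕ)sₕ²/nₕ.
Urban: 11032²·(1 − 1727/11032)·134/1727 = 7.9649507 × 10^6.
Suburban: 11624²·(1 − 1158/11624)·47.09/1158 = 4.9471658 × 10^6.
Sum = 1.2912117 × 10^7.

1.2912 × 10^7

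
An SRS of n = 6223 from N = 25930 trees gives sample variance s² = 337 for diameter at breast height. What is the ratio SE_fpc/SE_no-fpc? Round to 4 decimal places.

0.8718

f = n/N = 6223/25930 = 0.23999229.
SE_no-fpc = √(s²/n) = 0.23271; SE_fpc = √((1−f)s²/n) = 0.20287291.
Ratio = √(1−f) = 0.87178421.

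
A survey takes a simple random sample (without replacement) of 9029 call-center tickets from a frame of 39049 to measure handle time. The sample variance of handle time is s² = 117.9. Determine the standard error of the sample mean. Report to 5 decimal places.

0.10019

Under SRS without replacement, Var(ȳ) = (1 − f)·s²/n with f = n/N = 9029/39049 = 0.23122231.
Var(ȳ) = (1 − 0.23122231)·117.9/9029 = 0.76877769·0.013057924 = 0.010038641.
SE(ȳ) = √(0.010038641) = 0.10019.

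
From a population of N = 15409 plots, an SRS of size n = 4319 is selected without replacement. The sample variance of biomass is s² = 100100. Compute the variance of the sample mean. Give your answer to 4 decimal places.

Under SRS without replacement, Var(ȳ) = (1 − f)·s²/n with f = n/N = 4319/15409 = 0.28029074.
Var(ȳ) = (1 − 0.28029074)·100100/4319 = 0.71970926·23.176661 = 16.680458.

16.6805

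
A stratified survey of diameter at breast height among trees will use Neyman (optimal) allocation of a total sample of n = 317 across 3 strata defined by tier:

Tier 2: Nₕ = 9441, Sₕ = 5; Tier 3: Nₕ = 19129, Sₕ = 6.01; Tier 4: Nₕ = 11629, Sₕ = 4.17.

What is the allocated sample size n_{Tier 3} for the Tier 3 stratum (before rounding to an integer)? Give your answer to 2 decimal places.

173.00

Neyman allocation: nₕ = n·NₕSₕ / Σⱼ NⱼSⱼ.
Σ NⱼSⱼ = 9441·5 + 19129·6.01 + 11629·4.17 = 210663.22.
n_{Tier 3} = 317·19129·6.01 / 210663.22 = 173.00.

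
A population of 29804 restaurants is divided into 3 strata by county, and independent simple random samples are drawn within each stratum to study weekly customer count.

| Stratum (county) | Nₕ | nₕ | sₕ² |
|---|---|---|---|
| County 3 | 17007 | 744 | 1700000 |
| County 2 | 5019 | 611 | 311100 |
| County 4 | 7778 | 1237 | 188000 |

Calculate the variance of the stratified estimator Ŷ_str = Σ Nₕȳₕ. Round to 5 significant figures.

Var(Ŷ_str) = Σₕ Nₕ²(1 − fₕ)sₕ²/nₕ.
County 3: 17007²·(1 − 744/17007)·1700000/744 = 6.3198149 × 10^11.
County 2: 5019²·(1 − 611/5019)·311100/611 = 1.1264647 × 10^10.
County 4: 7778²·(1 − 1237/7778)·188000/1237 = 7.7321494 × 10^9.
Sum = 6.5097829 × 10^11.

6.5098 × 10^11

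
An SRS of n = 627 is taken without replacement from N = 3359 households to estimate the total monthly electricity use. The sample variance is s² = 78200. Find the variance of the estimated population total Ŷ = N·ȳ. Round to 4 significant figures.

Var(Ŷ) = N²·Var(ȳ) = N²·(1 − n/N)·s²/n.
f = 627/3359 = 0.18666270; Var(ȳ) = 0.81333730·78200/627 = 101.44015.
Var(Ŷ) = 3359² · 101.44015 = 1.1445371 × 10^9.

1.145 × 10^9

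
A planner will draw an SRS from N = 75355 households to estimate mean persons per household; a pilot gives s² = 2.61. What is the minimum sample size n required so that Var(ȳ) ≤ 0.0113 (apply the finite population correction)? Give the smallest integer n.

231

Without fpc, n₀ = s²/D = 2.61/0.0113 = 230.9735.
With fpc, (1 − n/N)·s²/n ≤ D requires n ≥ n₀/(1 + n₀/N) = 230.9735/(1 + 230.9735/75355) = 230.2677.
Rounding up, n = 231.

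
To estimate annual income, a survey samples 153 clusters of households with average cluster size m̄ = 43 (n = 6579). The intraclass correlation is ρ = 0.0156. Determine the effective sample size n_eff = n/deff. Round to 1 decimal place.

deff = 1 + (43 − 1)·0.0156 = 1 + 0.6552 = 1.6552.
n_eff = 6579 / 1.6552 = 3974.7.

3974.7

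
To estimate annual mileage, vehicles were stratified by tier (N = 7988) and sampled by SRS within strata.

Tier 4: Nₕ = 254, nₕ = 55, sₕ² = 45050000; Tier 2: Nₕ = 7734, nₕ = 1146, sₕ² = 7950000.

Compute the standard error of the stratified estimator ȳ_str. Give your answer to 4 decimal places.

78.6655

Var(ȳ_str) = Σₕ Wₕ²(1 − fₕ)sₕ²/nₕ with Wₕ = Nₕ/N, N = 7988.
Tier 4: Wₕ = 0.03179770; term = 0.03179770²·(1 − 0.21653543)·45050000/55 = 648.84773.
Tier 2: Wₕ = 0.96820230; term = 0.96820230²·(1 − 0.14817688)·7950000/1146 = 5539.4182.
Sum = 6188.2659.
SE = √(6188.2659) = 78.6655.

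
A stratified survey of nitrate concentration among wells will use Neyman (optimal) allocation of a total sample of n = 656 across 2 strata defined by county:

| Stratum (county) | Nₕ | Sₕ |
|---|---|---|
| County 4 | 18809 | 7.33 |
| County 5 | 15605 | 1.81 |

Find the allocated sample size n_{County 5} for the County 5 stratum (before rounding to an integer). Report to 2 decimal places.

Neyman allocation: nₕ = n·NₕSₕ / Σⱼ NⱼSⱼ.
Σ NⱼSⱼ = 18809·7.33 + 15605·1.81 = 166115.02.
n_{County 5} = 656·15605·1.81 / 166115.02 = 111.54.

111.54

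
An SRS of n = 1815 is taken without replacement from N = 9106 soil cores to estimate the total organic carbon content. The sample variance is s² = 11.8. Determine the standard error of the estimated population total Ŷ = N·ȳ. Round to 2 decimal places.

656.99

Var(Ŷ) = N²·Var(ȳ) = N²·(1 − n/N)·s²/n.
f = 1815/9106 = 0.19931913; Var(ȳ) = 0.80068087·11.8/1815 = 0.0052055285.
Var(Ŷ) = 9106² · 0.0052055285 = 431638.45.
SE(Ŷ) = √(431638.45) = 656.99.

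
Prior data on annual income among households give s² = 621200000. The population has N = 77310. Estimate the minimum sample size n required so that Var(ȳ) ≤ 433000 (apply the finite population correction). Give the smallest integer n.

Without fpc, n₀ = s²/D = 621200000/433000 = 1434.6420.
With fpc, (1 − n/N)·s²/n ≤ D requires n ≥ n₀/(1 + n₀/N) = 1434.6420/(1 + 1434.6420/77310) = 1408.5044.
Rounding up, n = 1409.

1409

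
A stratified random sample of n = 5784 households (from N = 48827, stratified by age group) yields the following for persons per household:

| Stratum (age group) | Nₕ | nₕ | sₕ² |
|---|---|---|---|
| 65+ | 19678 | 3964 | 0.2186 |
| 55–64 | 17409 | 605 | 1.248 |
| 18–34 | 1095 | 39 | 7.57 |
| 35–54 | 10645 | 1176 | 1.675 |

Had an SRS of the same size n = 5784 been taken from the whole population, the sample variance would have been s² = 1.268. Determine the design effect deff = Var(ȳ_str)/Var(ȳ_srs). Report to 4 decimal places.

Var(ȳ_str) = Σ Wₕ²(1−fₕ)sₕ²/nₕ with Wₕ = Nₕ/48827:
  65+: (19678/48827)²·(1−3964/19678)·0.2186/3964 = 7.1526032 × 10^-6
  55–64: (17409/48827)²·(1−605/17409)·1.248/605 = 2.5311951 × 10^-4
  18–34: (1095/48827)²·(1−39/1095)·7.57/39 = 9.4143259 × 10^-5
  35–54: (10645/48827)²·(1−1176/10645)·1.675/1176 = 6.0219506 × 10^-5
  → Var(ȳ_str) = 4.1463488 × 10^-4.
Var(ȳ_srs) = (1 − 5784/48827)·1.268/5784 = 1.9325621 × 10^-4.
deff = (4.1463488 × 10^-4) / (1.9325621 × 10^-4) = 2.1455.

2.1455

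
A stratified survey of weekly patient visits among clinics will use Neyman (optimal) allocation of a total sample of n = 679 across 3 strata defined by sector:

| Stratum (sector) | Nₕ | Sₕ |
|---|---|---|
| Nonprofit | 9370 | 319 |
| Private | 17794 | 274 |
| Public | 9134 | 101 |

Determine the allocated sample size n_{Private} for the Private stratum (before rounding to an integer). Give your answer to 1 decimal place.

Neyman allocation: nₕ = n·NₕSₕ / Σⱼ NⱼSⱼ.
Σ NⱼSⱼ = 9370·319 + 17794·274 + 9134·101 = 8.78712 × 10^6.
n_{Private} = 679·17794·274 / (8.78712 × 10^6) = 376.7.

376.7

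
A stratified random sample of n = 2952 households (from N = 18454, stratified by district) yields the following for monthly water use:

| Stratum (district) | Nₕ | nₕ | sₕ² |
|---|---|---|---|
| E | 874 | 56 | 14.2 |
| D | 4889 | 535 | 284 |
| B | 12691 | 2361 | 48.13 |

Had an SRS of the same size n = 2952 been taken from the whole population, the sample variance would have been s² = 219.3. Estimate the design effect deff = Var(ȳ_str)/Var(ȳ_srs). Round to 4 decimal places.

Var(ȳ_str) = Σ Wₕ²(1−fₕ)sₕ²/nₕ with Wₕ = Nₕ/18454:
  E: (874/18454)²·(1−56/874)·14.2/56 = 5.3233377 × 10^-4
  D: (4889/18454)²·(1−535/4889)·284/535 = 0.033181192
  B: (12691/18454)²·(1−2361/12691)·48.13/2361 = 0.0078475666
  → Var(ȳ_str) = 0.041561092.
Var(ȳ_srs) = (1 − 2952/18454)·219.3/2952 = 0.062405015.
deff = 0.041561092 / 0.062405015 = 0.6660.

0.6660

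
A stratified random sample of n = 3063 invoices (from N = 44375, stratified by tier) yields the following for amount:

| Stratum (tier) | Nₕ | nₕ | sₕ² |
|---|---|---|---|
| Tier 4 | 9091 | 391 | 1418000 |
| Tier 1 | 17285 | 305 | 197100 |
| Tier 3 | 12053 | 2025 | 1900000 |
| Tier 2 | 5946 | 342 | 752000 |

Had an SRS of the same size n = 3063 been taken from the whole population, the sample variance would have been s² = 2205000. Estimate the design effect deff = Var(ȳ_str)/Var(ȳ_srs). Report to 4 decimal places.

Var(ȳ_str) = Σ Wₕ²(1−fₕ)sₕ²/nₕ with Wₕ = Nₕ/44375:
  Tier 4: (9091/44375)²·(1−391/9091)·1418000/391 = 145.66448
  Tier 1: (17285/44375)²·(1−305/17285)·197100/305 = 96.320144
  Tier 3: (12053/44375)²·(1−2025/12053)·1900000/2025 = 57.591889
  Tier 2: (5946/44375)²·(1−342/5946)·752000/342 = 37.208146
  → Var(ȳ_str) = 336.78466.
Var(ȳ_srs) = (1 − 3063/44375)·2205000/3063 = 670.19233.
deff = 336.78466 / 670.19233 = 0.5025.

0.5025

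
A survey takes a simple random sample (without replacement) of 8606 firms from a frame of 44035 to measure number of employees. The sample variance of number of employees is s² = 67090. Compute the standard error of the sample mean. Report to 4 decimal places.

Under SRS without replacement, Var(ȳ) = (1 − f)·s²/n with f = n/N = 8606/44035 = 0.19543545.
Var(ȳ) = (1 − 0.19543545)·67090/8606 = 0.80456455·7.7957239 = 6.2721631.
SE(ȳ) = √(6.2721631) = 2.5044.

2.5044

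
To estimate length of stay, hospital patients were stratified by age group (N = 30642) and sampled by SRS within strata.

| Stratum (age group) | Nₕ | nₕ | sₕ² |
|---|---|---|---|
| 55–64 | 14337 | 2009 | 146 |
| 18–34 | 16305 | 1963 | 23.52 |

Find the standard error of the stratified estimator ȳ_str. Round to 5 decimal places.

Var(ȳ_str) = Σₕ Wₕ²(1 − fₕ)sₕ²/nₕ with Wₕ = Nₕ/N, N = 30642.
55–64: Wₕ = 0.46788721; term = 0.46788721²·(1 − 0.14012694)·146/2009 = 0.013680111.
18–34: Wₕ = 0.53211279; term = 0.53211279²·(1 − 0.12039252)·23.52/1963 = 0.0029840997.
Sum = 0.016664211.
SE = √(0.016664211) = 0.12909.

0.12909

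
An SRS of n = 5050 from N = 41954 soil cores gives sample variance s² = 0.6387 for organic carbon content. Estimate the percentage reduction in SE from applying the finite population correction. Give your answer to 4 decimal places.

6.2114

f = n/N = 5050/41954 = 0.12036993.
SE_no-fpc = √(s²/n) = 0.011246121; SE_fpc = √((1−f)s²/n) = 0.010547579.
Ratio = √(1−f) = 0.93788596. Reduction = 100·(1 − 0.93788596) = 6.2114%.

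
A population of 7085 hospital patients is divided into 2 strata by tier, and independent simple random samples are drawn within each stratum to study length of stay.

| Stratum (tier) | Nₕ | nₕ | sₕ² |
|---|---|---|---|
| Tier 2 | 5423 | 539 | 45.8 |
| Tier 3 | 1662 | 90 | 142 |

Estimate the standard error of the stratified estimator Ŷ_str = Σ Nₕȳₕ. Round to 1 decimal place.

2524.4

Var(Ŷ_str) = Σₕ Nₕ²(1 − fₕ)sₕ²/nₕ.
Tier 2: 5423²·(1 − 539/5423)·45.8/539 = 2.2505671 × 10^6.
Tier 3: 1662²·(1 − 90/1662)·142/90 = 4.1222032 × 10^6.
Sum = 6.3727703 × 10^6.
SE = √(6.3727703 × 10^6) = 2524.4.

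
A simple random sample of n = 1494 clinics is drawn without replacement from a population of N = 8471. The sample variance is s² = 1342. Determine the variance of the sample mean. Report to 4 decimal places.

Under SRS without replacement, Var(ȳ) = (1 − f)·s²/n with f = n/N = 1494/8471 = 0.17636643.
Var(ȳ) = (1 − 0.17636643)·1342/1494 = 0.82363357·0.89825971 = 0.73983685.

0.7398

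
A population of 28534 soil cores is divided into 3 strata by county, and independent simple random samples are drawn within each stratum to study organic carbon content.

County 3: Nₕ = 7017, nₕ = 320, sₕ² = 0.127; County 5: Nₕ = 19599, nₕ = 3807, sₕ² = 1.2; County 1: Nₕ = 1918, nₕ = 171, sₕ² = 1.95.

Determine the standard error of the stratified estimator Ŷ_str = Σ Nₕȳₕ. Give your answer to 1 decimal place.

393.0

Var(Ŷ_str) = Σₕ Nₕ²(1 − fₕ)sₕ²/nₕ.
County 3: 7017²·(1 − 320/7017)·0.127/320 = 18650.287.
County 5: 19599²·(1 − 3807/19599)·1.2/3807 = 97559.467.
County 1: 1918²·(1 − 171/1918)·1.95/171 = 38210.261.
Sum = 154420.02.
SE = √(154420.02) = 393.0.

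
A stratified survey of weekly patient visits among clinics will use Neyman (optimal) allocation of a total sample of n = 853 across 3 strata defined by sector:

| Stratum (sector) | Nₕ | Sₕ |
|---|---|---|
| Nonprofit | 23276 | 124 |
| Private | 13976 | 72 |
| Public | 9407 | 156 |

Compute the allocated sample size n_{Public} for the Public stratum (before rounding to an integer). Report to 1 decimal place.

233.5

Neyman allocation: nₕ = n·NₕSₕ / Σⱼ NⱼSⱼ.
Σ NⱼSⱼ = 23276·124 + 13976·72 + 9407·156 = 5.359988 × 10^6.
n_{Public} = 853·9407·156 / (5.359988 × 10^6) = 233.5.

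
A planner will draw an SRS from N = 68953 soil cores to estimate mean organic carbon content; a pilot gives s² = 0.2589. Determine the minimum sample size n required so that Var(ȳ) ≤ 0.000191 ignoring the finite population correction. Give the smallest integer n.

Without fpc, n₀ = s²/D = 0.2589/0.000191 = 1355.4974.
Rounding up, n = 1356.

1356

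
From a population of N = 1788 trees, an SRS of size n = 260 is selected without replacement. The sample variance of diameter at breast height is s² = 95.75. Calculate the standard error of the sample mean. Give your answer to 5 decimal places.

0.56100

Under SRS without replacement, Var(ȳ) = (1 − f)·s²/n with f = n/N = 260/1788 = 0.14541387.
Var(ȳ) = (1 − 0.14541387)·95.75/260 = 0.85458613·0.36826923 = 0.31471778.
SE(ȳ) = √(0.31471778) = 0.56100.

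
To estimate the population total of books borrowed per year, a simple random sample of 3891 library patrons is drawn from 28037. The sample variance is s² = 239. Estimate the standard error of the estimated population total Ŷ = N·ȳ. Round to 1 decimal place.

Var(Ŷ) = N²·Var(ȳ) = N²·(1 − n/N)·s²/n.
f = 3891/28037 = 0.13878090; Var(ȳ) = 0.86121910·239/3891 = 0.052899349.
Var(Ŷ) = 28037² · 0.052899349 = 4.1582769 × 10^7.
SE(Ŷ) = √(4.1582769 × 10^7) = 6448.5.

6448.5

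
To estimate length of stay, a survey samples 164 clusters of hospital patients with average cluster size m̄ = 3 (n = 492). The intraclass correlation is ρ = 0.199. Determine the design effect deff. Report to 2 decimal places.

1.40

deff = 1 + (3 − 1)·0.199 = 1 + 0.398 = 1.398.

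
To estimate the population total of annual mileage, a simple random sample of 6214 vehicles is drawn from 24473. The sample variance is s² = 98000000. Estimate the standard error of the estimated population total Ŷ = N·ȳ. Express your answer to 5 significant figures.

2.6547 × 10^6

Var(Ŷ) = N²·Var(ȳ) = N²·(1 − n/N)·s²/n.
f = 6214/24473 = 0.25391247; Var(ȳ) = 0.74608753·98000000/6214 = 11766.427.
Var(Ŷ) = 24473² · 11766.427 = 7.0472394 × 10^12.
SE(Ŷ) = √(7.0472394 × 10^12) = 2.6547 × 10^6.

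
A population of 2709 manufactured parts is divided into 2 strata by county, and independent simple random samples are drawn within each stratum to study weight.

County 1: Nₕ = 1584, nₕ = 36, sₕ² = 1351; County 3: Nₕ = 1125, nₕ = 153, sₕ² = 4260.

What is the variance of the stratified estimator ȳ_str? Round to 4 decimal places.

16.6877

Var(ȳ_str) = Σₕ Wₕ²(1 − fₕ)sₕ²/nₕ with Wₕ = Nₕ/N, N = 2709.
County 1: Wₕ = 0.58471761; term = 0.58471761²·(1 − 0.02272727)·1351/36 = 12.538944.
County 3: Wₕ = 0.41528239; term = 0.41528239²·(1 − 0.13600000)·4260/153 = 4.1487661.
Sum = 16.68771.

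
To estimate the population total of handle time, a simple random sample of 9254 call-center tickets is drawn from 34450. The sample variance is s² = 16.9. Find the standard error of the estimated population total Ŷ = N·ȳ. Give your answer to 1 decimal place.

Var(Ŷ) = N²·Var(ȳ) = N²·(1 − n/N)·s²/n.
f = 9254/34450 = 0.26862119; Var(ȳ) = 0.73137881·16.9/9254 = 0.0013356713.
Var(Ŷ) = 34450² · 0.0013356713 = 1.585178 × 10^6.
SE(Ŷ) = √(1.585178 × 10^6) = 1259.0.

1259.0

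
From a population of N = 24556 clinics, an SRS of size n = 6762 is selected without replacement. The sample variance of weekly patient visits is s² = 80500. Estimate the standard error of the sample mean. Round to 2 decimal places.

Under SRS without replacement, Var(ȳ) = (1 − f)·s²/n with f = n/N = 6762/24556 = 0.27537058.
Var(ȳ) = (1 − 0.27537058)·80500/6762 = 0.72462942·11.904762 = 8.6265407.
SE(ȳ) = √(8.6265407) = 2.94.

2.94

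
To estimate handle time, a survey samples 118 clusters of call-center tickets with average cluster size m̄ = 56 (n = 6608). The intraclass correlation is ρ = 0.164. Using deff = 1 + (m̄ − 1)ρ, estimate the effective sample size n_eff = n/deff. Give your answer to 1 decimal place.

659.5

deff = 1 + (56 − 1)·0.164 = 1 + 9.02 = 10.02.
n_eff = 6608 / 10.02 = 659.5.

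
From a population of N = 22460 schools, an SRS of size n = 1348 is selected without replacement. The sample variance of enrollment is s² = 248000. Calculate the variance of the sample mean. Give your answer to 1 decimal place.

172.9

Under SRS without replacement, Var(ȳ) = (1 − f)·s²/n with f = n/N = 1348/22460 = 0.06001781.
Var(ȳ) = (1 − 0.06001781)·248000/1348 = 0.93998219·183.97626 = 172.93441.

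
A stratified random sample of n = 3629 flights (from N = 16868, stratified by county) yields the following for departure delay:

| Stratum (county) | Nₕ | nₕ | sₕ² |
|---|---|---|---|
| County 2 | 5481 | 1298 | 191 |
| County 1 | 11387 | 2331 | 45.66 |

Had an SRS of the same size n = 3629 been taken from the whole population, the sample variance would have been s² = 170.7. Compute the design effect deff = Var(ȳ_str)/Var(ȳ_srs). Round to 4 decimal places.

0.5135

Var(ȳ_str) = Σ Wₕ²(1−fₕ)sₕ²/nₕ with Wₕ = Nₕ/16868:
  County 2: (5481/16868)²·(1−1298/5481)·191/1298 = 0.011857118
  County 1: (11387/16868)²·(1−2331/11387)·45.66/2331 = 0.0070992453
  → Var(ȳ_str) = 0.018956363.
Var(ȳ_srs) = (1 − 3629/16868)·170.7/3629 = 0.036917998.
deff = 0.018956363 / 0.036917998 = 0.5135.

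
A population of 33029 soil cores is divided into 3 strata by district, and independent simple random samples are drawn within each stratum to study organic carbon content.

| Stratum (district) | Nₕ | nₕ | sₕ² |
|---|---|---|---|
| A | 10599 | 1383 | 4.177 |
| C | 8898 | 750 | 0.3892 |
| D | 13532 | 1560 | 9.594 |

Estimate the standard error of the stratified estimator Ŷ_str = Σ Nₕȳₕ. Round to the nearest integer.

Var(Ŷ_str) = Σₕ Nₕ²(1 − fₕ)sₕ²/nₕ.
A: 10599²·(1 − 1383/10599)·4.177/1383 = 295018.77.
C: 8898²·(1 − 750/8898)·0.3892/750 = 37623.136.
D: 13532²·(1 − 1560/13532)·9.594/1560 = 996331.39.
Sum = 1.3289733 × 10^6.
SE = √(1.3289733 × 10^6) = 1153.

1153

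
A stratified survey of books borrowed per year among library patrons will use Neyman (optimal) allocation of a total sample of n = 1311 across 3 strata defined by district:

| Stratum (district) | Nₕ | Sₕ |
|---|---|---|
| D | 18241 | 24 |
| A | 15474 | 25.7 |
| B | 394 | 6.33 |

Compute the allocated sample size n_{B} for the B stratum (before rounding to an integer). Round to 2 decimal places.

3.90

Neyman allocation: nₕ = n·NₕSₕ / Σⱼ NⱼSⱼ.
Σ NⱼSⱼ = 18241·24 + 15474·25.7 + 394·6.33 = 837959.82.
n_{B} = 1311·394·6.33 / 837959.82 = 3.90.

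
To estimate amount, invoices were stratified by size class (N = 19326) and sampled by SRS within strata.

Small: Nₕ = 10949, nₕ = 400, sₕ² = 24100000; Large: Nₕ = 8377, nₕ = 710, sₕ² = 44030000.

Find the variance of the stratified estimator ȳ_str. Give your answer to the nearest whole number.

Var(ȳ_str) = Σₕ Wₕ²(1 − fₕ)sₕ²/nₕ with Wₕ = Nₕ/N, N = 19326.
Small: Wₕ = 0.56654248; term = 0.56654248²·(1 − 0.03653302)·24100000/400 = 18631.973.
Large: Wₕ = 0.43345752; term = 0.43345752²·(1 − 0.08475588)·44030000/710 = 10664.006.
Sum = 29295.979.

29296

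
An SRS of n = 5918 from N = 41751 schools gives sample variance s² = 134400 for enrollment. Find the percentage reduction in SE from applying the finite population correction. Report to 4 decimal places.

7.3580

f = n/N = 5918/41751 = 0.14174511.
SE_no-fpc = √(s²/n) = 4.7655404; SE_fpc = √((1−f)s²/n) = 4.4148942.
Ratio = √(1−f) = 0.92642047. Reduction = 100·(1 − 0.92642047) = 7.3580%.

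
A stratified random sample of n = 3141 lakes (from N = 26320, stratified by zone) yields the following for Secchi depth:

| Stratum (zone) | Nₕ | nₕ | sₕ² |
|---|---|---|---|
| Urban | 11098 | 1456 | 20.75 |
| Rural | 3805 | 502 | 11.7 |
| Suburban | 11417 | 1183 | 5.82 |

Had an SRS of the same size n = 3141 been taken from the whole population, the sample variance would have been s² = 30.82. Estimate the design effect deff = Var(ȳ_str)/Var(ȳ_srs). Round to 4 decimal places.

0.3997

Var(ȳ_str) = Σ Wₕ²(1−fₕ)sₕ²/nₕ with Wₕ = Nₕ/26320:
  Urban: (11098/26320)²·(1−1456/11098)·20.75/1456 = 0.0022013891
  Rural: (3805/26320)²·(1−502/3805)·11.7/502 = 4.2283761 × 10^-4
  Suburban: (11417/26320)²·(1−1183/11417)·5.82/1183 = 8.2978176 × 10^-4
  → Var(ȳ_str) = 0.0034540085.
Var(ȳ_srs) = (1 − 3141/26320)·30.82/3141 = 0.0086411891.
deff = 0.0034540085 / 0.0086411891 = 0.3997.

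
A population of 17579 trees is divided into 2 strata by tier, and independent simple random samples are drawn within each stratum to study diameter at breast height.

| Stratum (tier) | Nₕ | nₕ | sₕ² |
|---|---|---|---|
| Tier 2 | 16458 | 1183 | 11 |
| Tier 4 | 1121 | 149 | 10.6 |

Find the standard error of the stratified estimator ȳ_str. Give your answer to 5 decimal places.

Var(ȳ_str) = Σₕ Wₕ²(1 − fₕ)sₕ²/nₕ with Wₕ = Nₕ/N, N = 17579.
Tier 2: Wₕ = 0.93623073; term = 0.93623073²·(1 − 0.07187994)·11/1183 = 0.0075644592.
Tier 4: Wₕ = 0.06376927; term = 0.06376927²·(1 − 0.13291704)·10.6/149 = 2.5084367 × 10^-4.
Sum = 0.0078153029.
SE = √(0.0078153029) = 0.08840.

0.08840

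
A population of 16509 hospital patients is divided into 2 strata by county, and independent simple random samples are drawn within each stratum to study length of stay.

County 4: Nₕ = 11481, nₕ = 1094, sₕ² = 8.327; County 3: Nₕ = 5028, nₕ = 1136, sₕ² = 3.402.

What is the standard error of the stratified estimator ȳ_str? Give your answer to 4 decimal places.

Var(ȳ_str) = Σₕ Wₕ²(1 − fₕ)sₕ²/nₕ with Wₕ = Nₕ/N, N = 16509.
County 4: Wₕ = 0.69543885; term = 0.69543885²·(1 − 0.09528787)·8.327/1094 = 0.0033304242.
County 3: Wₕ = 0.30456115; term = 0.30456115²·(1 − 0.22593477)·3.402/1136 = 2.1502182 × 10^-4.
Sum = 0.003545446.
SE = √(0.003545446) = 0.0595.

0.0595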